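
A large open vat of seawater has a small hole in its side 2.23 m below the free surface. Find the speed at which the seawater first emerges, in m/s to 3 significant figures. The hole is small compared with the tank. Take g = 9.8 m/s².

The surface is effectively still and both ends are open, so ½v² = gh and v = √(2·9.8·2.23) = 6.61 m/s.

v ≈ 6.61 m/s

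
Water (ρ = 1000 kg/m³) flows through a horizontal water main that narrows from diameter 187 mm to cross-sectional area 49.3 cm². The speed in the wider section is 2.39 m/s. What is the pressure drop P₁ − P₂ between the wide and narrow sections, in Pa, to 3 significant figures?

ΔP ≈ 85800 Pa

Continuity gives A₁v₁ = A₂v₂, so v₂ = (275 cm²)/(49.3 cm²) × 2.39 m/s = 13.3 m/s.
Bernoulli (h₁ = h₂): P₁ − P₂ = ½ρ(v₂² − v₁²).
P₁ − P₂ = ½·1000·(13.3² − 2.39²) = ½·1000·172 = 85800 Pa.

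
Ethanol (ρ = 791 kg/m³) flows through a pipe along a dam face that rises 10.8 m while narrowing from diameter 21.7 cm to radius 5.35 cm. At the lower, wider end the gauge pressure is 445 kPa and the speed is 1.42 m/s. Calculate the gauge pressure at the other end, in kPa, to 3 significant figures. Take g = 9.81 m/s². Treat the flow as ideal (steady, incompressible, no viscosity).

The volume flow rate is constant, so v₂ = (A₁/A₂)v₁ = (370/89.9)·1.42 = 5.84 m/s.
Applying Bernoulli between the two ends and solving for P₂: P₂ = P₁ + ½ρ(v₁² − v₂²) − ρgΔh.
P₂ = 445000 + ½·791·(1.42² − 5.84²) − 791·9.81·(+10.8) = 445000 + (-12700) − (83800) = 349000 Pa.

349 kPa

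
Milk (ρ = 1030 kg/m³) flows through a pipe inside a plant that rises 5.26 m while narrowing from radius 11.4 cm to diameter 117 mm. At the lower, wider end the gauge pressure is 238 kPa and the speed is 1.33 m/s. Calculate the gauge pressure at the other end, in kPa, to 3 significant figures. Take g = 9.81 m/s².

The volume flow rate is constant, so v₂ = (A₁/A₂)v₁ = (408/108)·1.33 = 5.05 m/s.
Energy conservation along the streamline gives P₂ = P₁ − ½ρ(v₂² − v₁²) − ρg(h₂ − h₁).
P₂ = 238000 + ½·1030·(1.33² − 5.05²) − 1030·9.81·(+5.26) = 238000 + (-12200) − (53100) = 173000 Pa.

P₂ ≈ 173 kPa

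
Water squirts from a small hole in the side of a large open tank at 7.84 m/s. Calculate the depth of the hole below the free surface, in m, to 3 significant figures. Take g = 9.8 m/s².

Torricelli: v = √(2gh), so h = v²/(2g).
h = 7.84²/(2·9.8) = 61.5/19.60 = 3.14 m.

h ≈ 3.14 m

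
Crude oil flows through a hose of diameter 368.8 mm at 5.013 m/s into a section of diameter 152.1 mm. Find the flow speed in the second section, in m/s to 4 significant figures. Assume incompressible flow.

By continuity, v₂ = v₁·A₁/A₂ = 5.013·(1068/181.7) = 29.47 m/s.

v₂ ≈ 29.47 m/s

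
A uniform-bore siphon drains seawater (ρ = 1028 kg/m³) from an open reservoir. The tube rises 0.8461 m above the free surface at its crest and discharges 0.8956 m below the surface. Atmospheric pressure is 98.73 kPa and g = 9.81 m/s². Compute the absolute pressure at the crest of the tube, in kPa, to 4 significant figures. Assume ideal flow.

P_top ≈ 81.17 kPa

The outlet speed comes from Torricelli: v = √(2g·0.8956) = 4.192 m/s.
Continuity keeps v the same throughout the tube; from surface to crest, P_atm + 0 = P_top + ½ρv² + ρg·h_top.
P_top = 98730 − ½·1028·4.192² − 1028·9.81·0.8461 = 81170 Pa.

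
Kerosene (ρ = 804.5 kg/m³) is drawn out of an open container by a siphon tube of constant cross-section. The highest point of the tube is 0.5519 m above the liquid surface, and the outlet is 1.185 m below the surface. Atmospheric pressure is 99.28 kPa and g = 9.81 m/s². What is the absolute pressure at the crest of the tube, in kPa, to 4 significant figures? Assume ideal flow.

From the surface to the outlet (both open to atmosphere, surface at rest): v = √(2g·h_out) = √(2·9.81·1.185) = 4.822 m/s.
Continuity keeps v the same throughout the tube; from surface to crest, P_atm + 0 = P_top + ½ρv² + ρg·h_top.
P_top = 99280 − ½·804.5·4.822² − 804.5·9.81·0.5519 = 85570 Pa.

85.57 kPa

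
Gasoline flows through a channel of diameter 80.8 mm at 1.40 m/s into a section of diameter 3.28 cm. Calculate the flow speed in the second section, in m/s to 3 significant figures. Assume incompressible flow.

v₂ = 8.50 m/s

Mass conservation (A₁v₁ = A₂v₂) gives v₂ = 1.40 × 51.3/8.45 = 8.50 m/s.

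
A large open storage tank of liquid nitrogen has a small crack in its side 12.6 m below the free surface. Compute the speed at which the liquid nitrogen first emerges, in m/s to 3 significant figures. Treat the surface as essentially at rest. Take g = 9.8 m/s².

v ≈ 15.7 m/s

Bernoulli from surface to hole (P equal, v_surface ≈ 0): v = √(2gh) = √(2×9.8×12.6) = 15.7 m/s.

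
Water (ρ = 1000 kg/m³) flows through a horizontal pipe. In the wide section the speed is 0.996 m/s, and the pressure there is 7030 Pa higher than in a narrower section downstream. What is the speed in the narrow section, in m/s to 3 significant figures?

v₂ = 3.88 m/s

With h₁ = h₂, rearranging Bernoulli gives v₂ = √(v₁² + 2ΔP/ρ).
v₂ = √(0.996² + 2·7030/1000) = √(0.992 + 14.1) = 3.88 m/s.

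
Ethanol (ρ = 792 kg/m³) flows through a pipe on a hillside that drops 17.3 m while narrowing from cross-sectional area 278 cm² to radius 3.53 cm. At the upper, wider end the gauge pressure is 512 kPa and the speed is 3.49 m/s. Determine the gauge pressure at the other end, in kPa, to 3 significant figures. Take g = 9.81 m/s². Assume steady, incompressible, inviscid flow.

By continuity, v₂ = v₁·A₁/A₂ = 3.49·(278/39.1) = 24.8 m/s.
Energy conservation along the streamline gives P₂ = P₁ − ½ρ(v₂² − v₁²) − ρg(h₂ − h₁).
P₂ = 512000 + ½·792·(3.49² − 24.8²) − 792·9.81·(−17.3) = 512000 + (-238000) − (-134000) = 408000 Pa.

P₂ = 408 kPa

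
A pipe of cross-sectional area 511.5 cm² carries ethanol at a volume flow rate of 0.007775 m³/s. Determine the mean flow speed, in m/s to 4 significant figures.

v ≈ 0.1520 m/s

Q = 0.007775 m³/s = 0.007775 m³/s.
v = Q/A = 0.007775 / 0.05115 = 0.1520 m/s.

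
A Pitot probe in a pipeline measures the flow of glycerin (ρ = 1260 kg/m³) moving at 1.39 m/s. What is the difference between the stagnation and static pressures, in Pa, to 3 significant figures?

ΔP ≈ 1220 Pa

At the stagnation point the flow is brought to rest, so Bernoulli gives P_stag − P_static = ½ρv².
ΔP = ½·1260·1.39² = 1220 Pa.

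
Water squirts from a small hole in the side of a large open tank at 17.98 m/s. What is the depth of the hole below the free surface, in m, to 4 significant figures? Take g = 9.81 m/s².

For a small hole in a large open tank, ½v² = gh, giving h = v²/(2g).
h = 17.98²/(2·9.81) = 323.3/19.62 = 16.48 m.

h ≈ 16.48 m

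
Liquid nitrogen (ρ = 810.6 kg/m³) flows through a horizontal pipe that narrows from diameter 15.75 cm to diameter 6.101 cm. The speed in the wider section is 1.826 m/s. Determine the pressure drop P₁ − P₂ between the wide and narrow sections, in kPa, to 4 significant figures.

58.67 kPa

Continuity gives A₁v₁ = A₂v₂, so v₂ = (194.8 cm²)/(29.23 cm²) × 1.826 m/s = 12.17 m/s.
Along the horizontal streamline, P + ½ρv² is constant.
P₁ − P₂ = ½·810.6·(12.17² − 1.826²) = ½·810.6·144.8 = 58670 Pa.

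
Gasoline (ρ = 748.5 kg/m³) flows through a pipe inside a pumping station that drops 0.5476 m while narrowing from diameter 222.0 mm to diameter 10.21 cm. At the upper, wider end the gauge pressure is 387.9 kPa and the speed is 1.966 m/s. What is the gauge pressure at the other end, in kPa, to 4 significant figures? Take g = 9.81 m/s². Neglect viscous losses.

Mass conservation (A₁v₁ = A₂v₂) gives v₂ = 1.966 × 387.1/81.87 = 9.295 m/s.
Energy conservation along the streamline gives P₂ = P₁ − ½ρ(v₂² − v₁²) − ρg(h₂ − h₁).
P₂ = 387900 + ½·748.5·(1.966² − 9.295²) − 748.5·9.81·(−0.5476) = 387900 + (-30890) − (-4021) = 361000 Pa.

P₂ ≈ 361.0 kPa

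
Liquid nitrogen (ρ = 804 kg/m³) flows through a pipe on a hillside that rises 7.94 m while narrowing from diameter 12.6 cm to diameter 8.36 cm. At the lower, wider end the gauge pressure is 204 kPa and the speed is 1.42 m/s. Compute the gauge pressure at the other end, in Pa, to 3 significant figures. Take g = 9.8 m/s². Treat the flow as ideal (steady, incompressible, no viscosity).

P₂ = 138000 Pa

Continuity gives A₁v₁ = A₂v₂, so v₂ = (125 cm²)/(54.9 cm²) × 1.42 m/s = 3.23 m/s.
Bernoulli: P₁ + ½ρv₁² + ρg h₁ = P₂ + ½ρv₂² + ρg h₂, so P₂ = P₁ + ½ρ(v₁² − v₂²) − ρg(h₂ − h₁).
P₂ = 204000 + ½·804·(1.42² − 3.23²) − 804·9.8·(+7.94) = 204000 + (-3370) − (62600) = 138000 Pa.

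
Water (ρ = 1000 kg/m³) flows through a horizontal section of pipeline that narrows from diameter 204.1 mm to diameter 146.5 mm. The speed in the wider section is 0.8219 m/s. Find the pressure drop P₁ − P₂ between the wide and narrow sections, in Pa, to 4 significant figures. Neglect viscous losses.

The volume flow rate is constant, so v₂ = (A₁/A₂)v₁ = (327.2/168.6)·0.8219 = 1.595 m/s.
The pipe is horizontal, so Bernoulli reduces to P₁ + ½ρv₁² = P₂ + ½ρv₂².
P₁ − P₂ = ½·1000·(1.595² − 0.8219²) = ½·1000·1.869 = 934.7 Pa.

ΔP ≈ 934.7 Pa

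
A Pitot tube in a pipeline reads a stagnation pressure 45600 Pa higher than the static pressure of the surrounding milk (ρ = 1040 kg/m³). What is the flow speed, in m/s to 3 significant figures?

Bernoulli between the free stream and the stagnation point: ½ρv² = P_stag − P_static.
v = √(2ΔP/ρ) = √(2·45600/1040) = 9.36 m/s.

9.36 m/s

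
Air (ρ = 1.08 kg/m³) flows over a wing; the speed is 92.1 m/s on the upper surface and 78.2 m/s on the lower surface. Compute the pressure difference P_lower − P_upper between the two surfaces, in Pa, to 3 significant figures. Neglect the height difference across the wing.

ΔP ≈ 1280 Pa

With negligible Δh, P + ½ρv² is constant, so P_low − P_up = ½ρ(v_up² − v_low²).
ΔP = ½·1.08·(92.1² − 78.2²) = 1280 Pa.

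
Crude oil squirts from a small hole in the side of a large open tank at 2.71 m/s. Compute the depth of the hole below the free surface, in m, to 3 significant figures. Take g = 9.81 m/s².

Torricelli: v = √(2gh), so h = v²/(2g).
h = 2.71²/(2·9.81) = 7.34/19.62 = 0.374 m.

h ≈ 0.374 m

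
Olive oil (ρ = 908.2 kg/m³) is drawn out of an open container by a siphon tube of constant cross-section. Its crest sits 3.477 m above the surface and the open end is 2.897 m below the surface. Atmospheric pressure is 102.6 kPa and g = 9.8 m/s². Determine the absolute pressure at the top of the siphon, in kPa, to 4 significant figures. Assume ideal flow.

From the surface to the outlet (both open to atmosphere, surface at rest): v = √(2g·h_out) = √(2·9.8·2.897) = 7.535 m/s.
With constant cross-section the crest speed equals v; applying Bernoulli from the surface up to the crest, P_top = P_atm − ½ρv² − ρg·h_top.
P_top = 102600 − ½·908.2·7.535² − 908.2·9.8·3.477 = 45870 Pa.

P_top = 45.87 kPa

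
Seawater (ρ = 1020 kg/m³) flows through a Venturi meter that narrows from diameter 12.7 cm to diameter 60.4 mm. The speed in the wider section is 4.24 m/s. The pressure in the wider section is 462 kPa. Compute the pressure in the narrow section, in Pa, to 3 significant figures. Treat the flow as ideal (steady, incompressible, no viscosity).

By continuity, v₂ = v₁·A₁/A₂ = 4.24·(127/28.7) = 18.7 m/s.
The pipe is horizontal, so Bernoulli reduces to P₁ + ½ρv₁² = P₂ + ½ρv₂².
P₂ = P₁ − ½ρ(v₂² − v₁²) = 462000 − ½·1020·(18.7² − 4.24²) = 462000 − 170000 = 292000 Pa.

P₂ ≈ 292000 Pa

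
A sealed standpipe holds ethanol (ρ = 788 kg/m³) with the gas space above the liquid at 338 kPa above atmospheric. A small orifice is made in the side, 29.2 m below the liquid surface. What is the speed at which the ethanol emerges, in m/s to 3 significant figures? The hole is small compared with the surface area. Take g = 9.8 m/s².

Take point 1 at the surface (v₁ ≈ 0) and point 2 at the hole (at atmospheric pressure). Bernoulli: P₁ + ρg h = P_atm + ½ρv₂².
With P₁ − P_atm = 338000 Pa, v₂ = √(2gh + 2ΔP/ρ) = √(2·9.8·29.2 + 2·338000/788) = 37.8 m/s.

v ≈ 37.8 m/s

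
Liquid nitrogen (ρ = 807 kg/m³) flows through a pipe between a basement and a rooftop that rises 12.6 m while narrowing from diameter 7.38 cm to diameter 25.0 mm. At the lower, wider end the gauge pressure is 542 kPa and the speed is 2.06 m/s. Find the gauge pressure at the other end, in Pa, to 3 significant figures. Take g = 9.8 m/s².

By continuity, v₂ = v₁·A₁/A₂ = 2.06·(42.8/4.91) = 18.0 m/s.
Energy conservation along the streamline gives P₂ = P₁ − ½ρ(v₂² − v₁²) − ρg(h₂ − h₁).
P₂ = 542000 + ½·807·(2.06² − 18.0²) − 807·9.8·(+12.6) = 542000 + (-128000) − (99600) = 314000 Pa.

314000 Pa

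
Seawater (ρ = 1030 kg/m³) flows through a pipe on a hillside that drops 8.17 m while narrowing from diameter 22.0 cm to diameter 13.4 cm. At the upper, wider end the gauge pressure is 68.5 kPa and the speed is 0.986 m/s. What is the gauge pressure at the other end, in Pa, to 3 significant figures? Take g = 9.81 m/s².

148000 Pa

Mass conservation (A₁v₁ = A₂v₂) gives v₂ = 0.986 × 380/141 = 2.66 m/s.
Bernoulli: P₁ + ½ρv₁² + ρg h₁ = P₂ + ½ρv₂² + ρg h₂, so P₂ = P₁ + ½ρ(v₁² − v₂²) − ρg(h₂ − h₁).
P₂ = 68500 + ½·1030·(0.986² − 2.66²) − 1030·9.81·(−8.17) = 68500 + (-3140) − (-82600) = 148000 Pa.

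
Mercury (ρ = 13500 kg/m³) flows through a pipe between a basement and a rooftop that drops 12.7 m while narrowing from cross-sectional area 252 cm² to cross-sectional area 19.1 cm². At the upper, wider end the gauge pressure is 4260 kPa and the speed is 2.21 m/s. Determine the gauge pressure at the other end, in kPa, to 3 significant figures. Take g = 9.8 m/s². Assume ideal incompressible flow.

234 kPa

Mass conservation (A₁v₁ = A₂v₂) gives v₂ = 2.21 × 252/19.1 = 29.2 m/s.
Energy conservation along the streamline gives P₂ = P₁ − ½ρ(v₂² − v₁²) − ρg(h₂ − h₁).
P₂ = 4260000 + ½·13500·(2.21² − 29.2²) − 13500·9.8·(−12.7) = 4260000 + (-5710000) − (-1680000) = 234000 Pa.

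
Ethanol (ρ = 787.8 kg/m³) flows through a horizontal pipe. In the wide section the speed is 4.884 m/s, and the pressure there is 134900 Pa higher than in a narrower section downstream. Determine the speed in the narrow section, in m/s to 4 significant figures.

Horizontal Bernoulli: P₁ + ½ρv₁² = P₂ + ½ρv₂², so v₂² = v₁² + 2(P₁ − P₂)/ρ.
v₂ = √(4.884² + 2·134900/787.8) = √(23.85 + 342.5) = 19.14 m/s.

v₂ ≈ 19.14 m/s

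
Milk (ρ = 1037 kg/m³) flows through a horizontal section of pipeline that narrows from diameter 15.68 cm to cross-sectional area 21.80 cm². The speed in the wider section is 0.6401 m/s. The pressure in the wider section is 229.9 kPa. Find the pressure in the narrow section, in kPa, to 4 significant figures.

P₂ = 213.4 kPa

The volume flow rate is constant, so v₂ = (A₁/A₂)v₁ = (193.1/21.80)·0.6401 = 5.670 m/s.
Bernoulli (h₁ = h₂): P₁ − P₂ = ½ρ(v₂² − v₁²).
P₂ = P₁ − ½ρ(v₂² − v₁²) = 229900 − ½·1037·(5.670² − 0.6401²) = 229900 − 16460 = 213400 Pa.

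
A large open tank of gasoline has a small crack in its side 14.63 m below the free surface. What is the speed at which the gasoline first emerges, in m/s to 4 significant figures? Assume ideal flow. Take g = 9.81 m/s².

v ≈ 16.94 m/s

The surface is effectively still and both ends are open, so ½v² = gh and v = √(2·9.81·14.63) = 16.94 m/s.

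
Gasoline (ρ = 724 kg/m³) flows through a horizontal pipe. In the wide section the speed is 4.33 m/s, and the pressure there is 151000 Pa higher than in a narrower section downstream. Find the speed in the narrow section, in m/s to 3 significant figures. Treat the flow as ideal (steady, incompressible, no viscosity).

20.9 m/s

With h₁ = h₂, rearranging Bernoulli gives v₂ = √(v₁² + 2ΔP/ρ).
v₂ = √(4.33² + 2·151000/724) = √(18.7 + 417) = 20.9 m/s.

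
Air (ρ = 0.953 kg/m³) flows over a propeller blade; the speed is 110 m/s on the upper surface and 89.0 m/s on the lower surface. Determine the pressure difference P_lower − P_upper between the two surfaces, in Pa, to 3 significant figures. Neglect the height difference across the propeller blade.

ΔP ≈ 1990 Pa

Bernoulli (same height): P_lower − P_upper = ½ρ(v_upper² − v_lower²).
ΔP = ½·0.953·(110² − 89.0²) = 1990 Pa.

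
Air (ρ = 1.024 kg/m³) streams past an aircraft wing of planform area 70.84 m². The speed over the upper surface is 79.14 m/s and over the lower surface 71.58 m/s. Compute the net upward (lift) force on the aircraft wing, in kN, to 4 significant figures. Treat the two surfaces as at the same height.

F ≈ 41.33 kN

The faster flow above has the lower pressure; Bernoulli (same height) gives ΔP = ½ρ(v_up² − v_low²).
ΔP = ½·1.024·(79.14² − 71.58²) = 583.4 Pa.
Lift = ΔP · A = 583.4 × 70.84 = 41330 N.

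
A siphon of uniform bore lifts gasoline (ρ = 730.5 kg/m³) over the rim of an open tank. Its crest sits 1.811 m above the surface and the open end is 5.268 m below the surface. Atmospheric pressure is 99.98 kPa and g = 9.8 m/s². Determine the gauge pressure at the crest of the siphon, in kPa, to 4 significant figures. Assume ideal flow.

Bernoulli surface→outlet gives ½v² = g·h_out, so v = √(2·9.8·5.268) = 10.16 m/s.
Continuity keeps v the same throughout the tube; from surface to crest, P_atm + 0 = P_top + ½ρv² + ρg·h_top.
P_top = 99980 − ½·730.5·10.16² − 730.5·9.8·1.811 = 49300 Pa. So P_gauge = P_top − P_atm = -50680 Pa.

-50.68 kPa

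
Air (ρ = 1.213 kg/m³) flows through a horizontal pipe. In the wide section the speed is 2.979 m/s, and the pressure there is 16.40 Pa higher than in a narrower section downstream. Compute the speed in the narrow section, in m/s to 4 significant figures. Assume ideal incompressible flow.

With h₁ = h₂, rearranging Bernoulli gives v₂ = √(v₁² + 2ΔP/ρ).
v₂ = √(2.979² + 2·16.40/1.213) = √(8.874 + 27.04) = 5.993 m/s.

v₂ = 5.993 m/s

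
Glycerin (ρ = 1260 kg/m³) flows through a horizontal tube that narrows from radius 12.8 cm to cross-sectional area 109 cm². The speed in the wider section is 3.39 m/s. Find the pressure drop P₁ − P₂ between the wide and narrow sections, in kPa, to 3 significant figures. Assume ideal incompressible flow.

Mass conservation (A₁v₁ = A₂v₂) gives v₂ = 3.39 × 515/109 = 16.0 m/s.
Bernoulli (h₁ = h₂): P₁ − P₂ = ½ρ(v₂² − v₁²).
P₁ − P₂ = ½·1260·(16.0² − 3.39²) = ½·1260·245 = 154000 Pa.

ΔP ≈ 154 kPa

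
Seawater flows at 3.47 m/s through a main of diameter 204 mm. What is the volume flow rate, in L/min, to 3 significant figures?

Q = A·v = 0.0327 m² × 3.47 m/s = 0.113 m³/s.
Converting: 0.113 m³/s × 60000 = 6810 L/min.

Q = 6810 L/min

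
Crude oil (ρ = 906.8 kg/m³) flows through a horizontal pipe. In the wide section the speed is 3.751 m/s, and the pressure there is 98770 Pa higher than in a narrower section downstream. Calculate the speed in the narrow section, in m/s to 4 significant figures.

15.23 m/s

Along the level pipe P + ½ρv² is conserved, hence v₂² = v₁² + 2(P₁ − P₂)/ρ.
v₂ = √(3.751² + 2·98770/906.8) = √(14.07 + 217.8) = 15.23 m/s.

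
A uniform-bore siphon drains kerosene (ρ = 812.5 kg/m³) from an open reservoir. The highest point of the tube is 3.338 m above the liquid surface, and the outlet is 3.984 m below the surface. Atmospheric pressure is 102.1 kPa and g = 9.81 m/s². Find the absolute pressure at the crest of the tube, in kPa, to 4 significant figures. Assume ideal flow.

43.74 kPa

Bernoulli surface→outlet gives ½v² = g·h_out, so v = √(2·9.81·3.984) = 8.841 m/s.
The bore is uniform, so the speed at the crest is the same v. Bernoulli surface→crest: P_atm = P_top + ½ρv² + ρg·h_top.
P_top = 102100 − ½·812.5·8.841² − 812.5·9.81·3.338 = 43740 Pa.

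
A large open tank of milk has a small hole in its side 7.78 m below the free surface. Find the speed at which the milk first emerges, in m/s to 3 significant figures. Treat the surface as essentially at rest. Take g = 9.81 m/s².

v = 12.4 m/s

With the surface at rest and both surface and jet at atmospheric pressure, Bernoulli gives ρg h = ½ρv², so v = √(2gh) = √(2·9.81·7.78) = 12.4 m/s.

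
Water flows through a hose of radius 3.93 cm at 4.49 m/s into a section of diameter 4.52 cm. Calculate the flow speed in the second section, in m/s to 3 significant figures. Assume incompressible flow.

v₂ ≈ 13.6 m/s

By continuity, v₂ = v₁·A₁/A₂ = 4.49·(48.5/16.0) = 13.6 m/s.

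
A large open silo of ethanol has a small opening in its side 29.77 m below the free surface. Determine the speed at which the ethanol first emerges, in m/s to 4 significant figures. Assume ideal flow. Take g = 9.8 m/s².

With the surface at rest and both surface and jet at atmospheric pressure, Bernoulli gives ρg h = ½ρv², so v = √(2gh) = √(2·9.8·29.77) = 24.16 m/s.

v ≈ 24.16 m/s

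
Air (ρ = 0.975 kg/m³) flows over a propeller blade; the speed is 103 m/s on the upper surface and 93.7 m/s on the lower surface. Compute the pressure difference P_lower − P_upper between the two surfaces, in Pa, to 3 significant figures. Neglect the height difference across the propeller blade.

892 Pa

The pressure is lower where the speed is higher: ΔP = ½ρ(v_up² − v_low²).
ΔP = ½·0.975·(103² − 93.7²) = 892 Pa.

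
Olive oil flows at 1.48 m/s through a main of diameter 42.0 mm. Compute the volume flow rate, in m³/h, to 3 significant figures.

Q = A·v = 0.00139 m² × 1.48 m/s = 0.00205 m³/s.
Converting: 0.00205 m³/s × 3600 = 7.38 m³/h.

Q = 7.38 m³/h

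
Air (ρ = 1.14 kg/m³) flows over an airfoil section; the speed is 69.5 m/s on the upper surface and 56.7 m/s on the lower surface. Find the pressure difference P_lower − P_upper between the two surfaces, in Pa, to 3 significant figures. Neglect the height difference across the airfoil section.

921 Pa

With negligible Δh, P + ½ρv² is constant, so P_low − P_up = ½ρ(v_up² − v_low²).
ΔP = ½·1.14·(69.5² − 56.7²) = 921 Pa.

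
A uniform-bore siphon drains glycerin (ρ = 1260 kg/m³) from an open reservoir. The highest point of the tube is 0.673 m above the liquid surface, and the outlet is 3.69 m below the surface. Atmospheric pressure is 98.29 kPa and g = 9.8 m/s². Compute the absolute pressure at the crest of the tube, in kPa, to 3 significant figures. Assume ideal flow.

P_top ≈ 44.4 kPa

From the surface to the outlet (both open to atmosphere, surface at rest): v = √(2g·h_out) = √(2·9.8·3.69) = 8.50 m/s.
The bore is uniform, so the speed at the crest is the same v. Bernoulli surface→crest: P_atm = P_top + ½ρv² + ρg·h_top.
P_top = 98290 − ½·1260·8.50² − 1260·9.8·0.673 = 44400 Pa.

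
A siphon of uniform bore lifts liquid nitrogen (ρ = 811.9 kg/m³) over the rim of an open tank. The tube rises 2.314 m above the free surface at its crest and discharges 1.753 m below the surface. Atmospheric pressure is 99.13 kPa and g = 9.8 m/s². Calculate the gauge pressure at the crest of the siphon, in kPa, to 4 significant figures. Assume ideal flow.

P_gauge ≈ -32.36 kPa

Bernoulli surface→outlet gives ½v² = g·h_out, so v = √(2·9.8·1.753) = 5.862 m/s.
Continuity keeps v the same throughout the tube; from surface to crest, P_atm + 0 = P_top + ½ρv² + ρg·h_top.
P_top = 99130 − ½·811.9·5.862² − 811.9·9.8·2.314 = 66770 Pa. So P_gauge = P_top − P_atm = -32360 Pa.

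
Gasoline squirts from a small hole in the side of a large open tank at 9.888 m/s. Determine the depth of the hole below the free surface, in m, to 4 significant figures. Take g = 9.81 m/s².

For a small hole in a large open tank, ½v² = gh, giving h = v²/(2g).
h = 9.888²/(2·9.81) = 97.77/19.62 = 4.983 m.

h = 4.983 m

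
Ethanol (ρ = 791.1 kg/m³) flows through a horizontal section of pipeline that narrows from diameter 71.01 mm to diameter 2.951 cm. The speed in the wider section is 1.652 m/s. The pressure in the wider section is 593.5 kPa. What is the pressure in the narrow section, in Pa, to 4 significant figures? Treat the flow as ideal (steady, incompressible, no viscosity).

The volume flow rate is constant, so v₂ = (A₁/A₂)v₁ = (39.60/6.840)·1.652 = 9.566 m/s.
Along the horizontal streamline, P + ½ρv² is constant.
P₂ = P₁ − ½ρ(v₂² − v₁²) = 593500 − ½·791.1·(9.566² − 1.652²) = 593500 − 35110 = 558400 Pa.

P₂ ≈ 558400 Pa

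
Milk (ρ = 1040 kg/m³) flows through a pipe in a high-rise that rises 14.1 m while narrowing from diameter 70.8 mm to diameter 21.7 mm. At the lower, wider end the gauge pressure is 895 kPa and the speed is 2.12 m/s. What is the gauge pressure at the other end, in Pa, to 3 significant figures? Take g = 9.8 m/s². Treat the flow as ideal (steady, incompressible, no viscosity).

P₂ ≈ 489000 Pa

By continuity, v₂ = v₁·A₁/A₂ = 2.12·(39.4/3.70) = 22.6 m/s.
Bernoulli: P₁ + ½ρv₁² + ρg h₁ = P₂ + ½ρv₂² + ρg h₂, so P₂ = P₁ + ½ρ(v₁² − v₂²) − ρg(h₂ − h₁).
P₂ = 895000 + ½·1040·(2.12² − 22.6²) − 1040·9.8·(+14.1) = 895000 + (-262000) − (144000) = 489000 Pa.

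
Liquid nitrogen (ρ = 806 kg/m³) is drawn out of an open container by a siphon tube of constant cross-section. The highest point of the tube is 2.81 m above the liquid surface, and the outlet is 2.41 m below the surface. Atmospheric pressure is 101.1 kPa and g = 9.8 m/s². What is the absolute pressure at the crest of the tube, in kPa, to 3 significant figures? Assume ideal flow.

59.9 kPa

The outlet speed comes from Torricelli: v = √(2g·2.41) = 6.87 m/s.
The bore is uniform, so the speed at the crest is the same v. Bernoulli surface→crest: P_atm = P_top + ½ρv² + ρg·h_top.
P_top = 101100 − ½·806·6.87² − 806·9.8·2.81 = 59900 Pa.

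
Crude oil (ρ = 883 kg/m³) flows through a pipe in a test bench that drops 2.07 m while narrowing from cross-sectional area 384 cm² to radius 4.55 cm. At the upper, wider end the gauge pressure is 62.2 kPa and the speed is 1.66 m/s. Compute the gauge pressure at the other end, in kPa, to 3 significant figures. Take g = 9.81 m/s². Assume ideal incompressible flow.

P₂ = 38.9 kPa

Continuity gives A₁v₁ = A₂v₂, so v₂ = (384 cm²)/(65.0 cm²) × 1.66 m/s = 9.80 m/s.
Energy conservation along the streamline gives P₂ = P₁ − ½ρ(v₂² − v₁²) − ρg(h₂ − h₁).
P₂ = 62200 + ½·883·(1.66² − 9.80²) − 883·9.81·(−2.07) = 62200 + (-41200) − (-17900) = 38900 Pa.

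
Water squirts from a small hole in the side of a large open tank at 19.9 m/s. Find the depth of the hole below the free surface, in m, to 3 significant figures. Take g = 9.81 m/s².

20.2 m

Inverting v = √(2gh) gives h = v² / 2g.
h = 19.9²/(2·9.81) = 396/19.62 = 20.2 m.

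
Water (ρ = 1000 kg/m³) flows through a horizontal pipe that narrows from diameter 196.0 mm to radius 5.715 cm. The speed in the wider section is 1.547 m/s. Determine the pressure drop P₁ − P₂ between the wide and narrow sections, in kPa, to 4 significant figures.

Mass conservation (A₁v₁ = A₂v₂) gives v₂ = 1.547 × 301.7/102.6 = 4.549 m/s.
Along the horizontal streamline, P + ½ρv² is constant.
P₁ − P₂ = ½·1000·(4.549² − 1.547²) = ½·1000·18.30 = 9150 Pa.

ΔP = 9.150 kPa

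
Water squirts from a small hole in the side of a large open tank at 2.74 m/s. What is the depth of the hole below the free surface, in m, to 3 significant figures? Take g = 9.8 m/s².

For a small hole in a large open tank, ½v² = gh, giving h = v²/(2g).
h = 2.74²/(2·9.8) = 7.51/19.60 = 0.383 m.

h = 0.383 m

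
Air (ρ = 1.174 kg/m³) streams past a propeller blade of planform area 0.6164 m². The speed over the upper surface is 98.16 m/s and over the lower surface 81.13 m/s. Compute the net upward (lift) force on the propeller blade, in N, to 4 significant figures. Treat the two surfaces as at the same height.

1105 N

With equal heights on the two surfaces, Bernoulli gives P_lower − P_upper = ½ρ(v_upper² − v_lower²).
ΔP = ½·1.174·(98.16² − 81.13²) = 1792 Pa.
Lift = ΔP · A = 1792 × 0.6164 = 1105 N.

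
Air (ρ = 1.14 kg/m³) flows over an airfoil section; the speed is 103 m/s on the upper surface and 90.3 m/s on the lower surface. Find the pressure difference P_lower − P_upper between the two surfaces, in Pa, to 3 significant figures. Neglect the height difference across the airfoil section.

ΔP ≈ 1400 Pa

The pressure is lower where the speed is higher: ΔP = ½ρ(v_up² − v_low²).
ΔP = ½·1.14·(103² − 90.3²) = 1400 Pa.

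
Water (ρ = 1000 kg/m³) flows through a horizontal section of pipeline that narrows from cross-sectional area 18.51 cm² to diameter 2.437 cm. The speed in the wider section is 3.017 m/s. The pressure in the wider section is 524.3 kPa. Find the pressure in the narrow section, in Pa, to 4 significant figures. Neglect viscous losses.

P₂ ≈ 457200 Pa

By continuity, v₂ = v₁·A₁/A₂ = 3.017·(18.51/4.664) = 11.97 m/s.
With no height change, Bernoulli's equation is P₁ + ½ρv₁² = P₂ + ½ρv₂².
P₂ = P₁ − ½ρ(v₂² − v₁²) = 524300 − ½·1000·(11.97² − 3.017²) = 524300 − 67120 = 457200 Pa.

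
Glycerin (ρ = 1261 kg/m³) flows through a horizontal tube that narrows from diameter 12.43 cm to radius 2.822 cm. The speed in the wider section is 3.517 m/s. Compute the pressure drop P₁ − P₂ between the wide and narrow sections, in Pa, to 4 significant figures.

The volume flow rate is constant, so v₂ = (A₁/A₂)v₁ = (121.3/25.02)·3.517 = 17.06 m/s.
The pipe is horizontal, so Bernoulli reduces to P₁ + ½ρv₁² = P₂ + ½ρv₂².
P₁ − P₂ = ½·1261·(17.06² − 3.517²) = ½·1261·278.6 = 175700 Pa.

ΔP ≈ 175700 Pa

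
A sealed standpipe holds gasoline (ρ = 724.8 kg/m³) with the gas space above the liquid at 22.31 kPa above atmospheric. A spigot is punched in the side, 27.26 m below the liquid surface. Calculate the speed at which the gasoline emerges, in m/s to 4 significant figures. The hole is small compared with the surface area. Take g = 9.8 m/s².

24.41 m/s

Take point 1 at the surface (v₁ ≈ 0) and point 2 at the hole (at atmospheric pressure). Bernoulli: P₁ + ρg h = P_atm + ½ρv₂².
With P₁ − P_atm = 22310 Pa, v₂ = √(2gh + 2ΔP/ρ) = √(2·9.8·27.26 + 2·22310/724.8) = 24.41 m/s.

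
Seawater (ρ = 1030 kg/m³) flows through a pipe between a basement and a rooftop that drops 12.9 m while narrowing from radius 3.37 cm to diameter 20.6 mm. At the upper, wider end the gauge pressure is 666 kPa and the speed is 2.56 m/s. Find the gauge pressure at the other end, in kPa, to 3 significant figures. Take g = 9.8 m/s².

Continuity gives A₁v₁ = A₂v₂, so v₂ = (35.7 cm²)/(3.33 cm²) × 2.56 m/s = 27.4 m/s.
Energy conservation along the streamline gives P₂ = P₁ − ½ρ(v₂² − v₁²) − ρg(h₂ − h₁).
P₂ = 666000 + ½·1030·(2.56² − 27.4²) − 1030·9.8·(−12.9) = 666000 + (-383000) − (-130000) = 413000 Pa.

413 kPa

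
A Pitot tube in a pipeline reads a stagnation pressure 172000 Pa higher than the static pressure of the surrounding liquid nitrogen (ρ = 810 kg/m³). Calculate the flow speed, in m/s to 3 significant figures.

The dynamic pressure equals the rise in static pressure at the stagnation point: ΔP = ½ρv².
v = √(2ΔP/ρ) = √(2·172000/810) = 20.6 m/s.

20.6 m/s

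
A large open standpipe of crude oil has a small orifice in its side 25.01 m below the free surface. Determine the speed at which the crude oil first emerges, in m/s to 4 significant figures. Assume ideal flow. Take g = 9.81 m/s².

v ≈ 22.15 m/s

Bernoulli from surface to hole (P equal, v_surface ≈ 0): v = √(2gh) = √(2×9.81×25.01) = 22.15 m/s.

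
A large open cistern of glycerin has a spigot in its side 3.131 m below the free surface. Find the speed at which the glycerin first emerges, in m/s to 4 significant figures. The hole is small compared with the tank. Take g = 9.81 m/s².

Bernoulli from surface to hole (P equal, v_surface ≈ 0): v = √(2gh) = √(2×9.81×3.131) = 7.838 m/s.

7.838 m/s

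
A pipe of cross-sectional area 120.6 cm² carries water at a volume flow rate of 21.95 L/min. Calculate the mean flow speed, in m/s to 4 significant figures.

Q = 21.95 L/min = 0.0003658 m³/s.
v = Q/A = 0.0003658 / 0.01206 = 0.03033 m/s.

v = 0.03033 m/s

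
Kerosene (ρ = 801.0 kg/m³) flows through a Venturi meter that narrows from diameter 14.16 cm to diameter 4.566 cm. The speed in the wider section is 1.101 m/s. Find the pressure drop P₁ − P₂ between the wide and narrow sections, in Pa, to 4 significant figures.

ΔP ≈ 44420 Pa

Continuity gives A₁v₁ = A₂v₂, so v₂ = (157.5 cm²)/(16.37 cm²) × 1.101 m/s = 10.59 m/s.
Along the horizontal streamline, P + ½ρv² is constant.
P₁ − P₂ = ½·801.0·(10.59² − 1.101²) = ½·801.0·110.9 = 44420 Pa.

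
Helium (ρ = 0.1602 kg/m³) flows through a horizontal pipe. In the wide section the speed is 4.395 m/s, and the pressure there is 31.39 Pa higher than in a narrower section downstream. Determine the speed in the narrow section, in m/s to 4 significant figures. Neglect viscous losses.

Horizontal Bernoulli: P₁ + ½ρv₁² = P₂ + ½ρv₂², so v₂² = v₁² + 2(P₁ − P₂)/ρ.
v₂ = √(4.395² + 2·31.39/0.1602) = √(19.32 + 391.9) = 20.28 m/s.

v₂ ≈ 20.28 m/s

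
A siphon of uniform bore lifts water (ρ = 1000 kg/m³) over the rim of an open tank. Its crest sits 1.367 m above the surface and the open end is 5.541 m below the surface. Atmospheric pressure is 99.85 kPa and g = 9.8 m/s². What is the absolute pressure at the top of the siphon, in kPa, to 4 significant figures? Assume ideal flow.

Bernoulli surface→outlet gives ½v² = g·h_out, so v = √(2·9.8·5.541) = 10.42 m/s.
Continuity keeps v the same throughout the tube; from surface to crest, P_atm + 0 = P_top + ½ρv² + ρg·h_top.
P_top = 99850 − ½·1000·10.42² − 1000·9.8·1.367 = 32150 Pa.

32.15 kPa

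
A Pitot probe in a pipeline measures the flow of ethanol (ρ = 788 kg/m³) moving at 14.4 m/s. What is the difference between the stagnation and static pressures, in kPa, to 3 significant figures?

ΔP ≈ 81.7 kPa

At the stagnation point the flow is brought to rest, so Bernoulli gives P_stag − P_static = ½ρv².
ΔP = ½·788·14.4² = 81700 Pa.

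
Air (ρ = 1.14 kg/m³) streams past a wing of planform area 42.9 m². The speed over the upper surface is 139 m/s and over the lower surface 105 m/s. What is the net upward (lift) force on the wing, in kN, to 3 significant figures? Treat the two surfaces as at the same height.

From P + ½ρv² = const at equal height, P_low − P_up = ½ρ(v_up² − v_low²).
ΔP = ½·1.14·(139² − 105²) = 4730 Pa.
Lift = ΔP · A = 4730 × 42.9 = 203000 N.

F = 203 kN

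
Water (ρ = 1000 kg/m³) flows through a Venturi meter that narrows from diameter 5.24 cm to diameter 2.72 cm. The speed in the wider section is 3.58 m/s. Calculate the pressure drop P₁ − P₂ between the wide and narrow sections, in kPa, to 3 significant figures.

ΔP ≈ 81.9 kPa

Continuity gives A₁v₁ = A₂v₂, so v₂ = (21.6 cm²)/(5.81 cm²) × 3.58 m/s = 13.3 m/s.
With no height change, Bernoulli's equation is P₁ + ½ρv₁² = P₂ + ½ρv₂².
P₁ − P₂ = ½·1000·(13.3² − 3.58²) = ½·1000·164 = 81900 Pa.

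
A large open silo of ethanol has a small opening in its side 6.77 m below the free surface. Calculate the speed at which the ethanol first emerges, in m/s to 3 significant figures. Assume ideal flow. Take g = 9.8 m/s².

v = 11.5 m/s

Bernoulli from surface to hole (P equal, v_surface ≈ 0): v = √(2gh) = √(2×9.8×6.77) = 11.5 m/s.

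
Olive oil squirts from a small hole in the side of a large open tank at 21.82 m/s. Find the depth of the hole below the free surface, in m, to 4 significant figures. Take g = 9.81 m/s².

24.27 m

Torricelli: v = √(2gh), so h = v²/(2g).
h = 21.82²/(2·9.81) = 476.1/19.62 = 24.27 m.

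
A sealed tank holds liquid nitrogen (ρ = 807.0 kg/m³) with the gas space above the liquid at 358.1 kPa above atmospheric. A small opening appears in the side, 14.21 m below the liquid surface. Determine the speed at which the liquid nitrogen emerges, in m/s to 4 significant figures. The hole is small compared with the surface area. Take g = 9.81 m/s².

v ≈ 34.15 m/s

Take point 1 at the surface (v₁ ≈ 0) and point 2 at the hole (at atmospheric pressure). Bernoulli: P₁ + ρg h = P_atm + ½ρv₂².
With P₁ − P_atm = 358100 Pa, v₂ = √(2gh + 2ΔP/ρ) = √(2·9.81·14.21 + 2·358100/807.0) = 34.15 m/s.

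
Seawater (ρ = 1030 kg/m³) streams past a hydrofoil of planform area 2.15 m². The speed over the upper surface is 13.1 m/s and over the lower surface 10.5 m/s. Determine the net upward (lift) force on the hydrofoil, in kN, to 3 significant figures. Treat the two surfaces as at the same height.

F ≈ 67.9 kN

The faster flow above has the lower pressure; Bernoulli (same height) gives ΔP = ½ρ(v_up² − v_low²).
ΔP = ½·1030·(13.1² − 10.5²) = 31600 Pa.
Lift = ΔP · A = 31600 × 2.15 = 67900 N.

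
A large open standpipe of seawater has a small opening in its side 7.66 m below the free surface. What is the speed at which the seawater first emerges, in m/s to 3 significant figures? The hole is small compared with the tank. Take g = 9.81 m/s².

v ≈ 12.3 m/s

Torricelli's result v = √(2gh) gives v = √(2·9.81·7.66) = 12.3 m/s.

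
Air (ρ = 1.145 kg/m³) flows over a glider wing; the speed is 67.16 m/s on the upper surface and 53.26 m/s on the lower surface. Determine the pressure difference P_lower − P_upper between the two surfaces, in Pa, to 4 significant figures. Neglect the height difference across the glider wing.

ΔP = 958.3 Pa

Bernoulli (same height): P_lower − P_upper = ½ρ(v_upper² − v_lower²).
ΔP = ½·1.145·(67.16² − 53.26²) = 958.3 Pa.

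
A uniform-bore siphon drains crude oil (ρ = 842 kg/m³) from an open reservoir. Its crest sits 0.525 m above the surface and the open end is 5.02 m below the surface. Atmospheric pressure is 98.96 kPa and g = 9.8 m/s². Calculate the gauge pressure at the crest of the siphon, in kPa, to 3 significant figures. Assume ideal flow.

The outlet speed comes from Torricelli: v = √(2g·5.02) = 9.92 m/s.
The bore is uniform, so the speed at the crest is the same v. Bernoulli surface→crest: P_atm = P_top + ½ρv² + ρg·h_top.
P_top = 98960 − ½·842·9.92² − 842·9.8·0.525 = 53200 Pa. So P_gauge = P_top − P_atm = -45800 Pa.

P_gauge ≈ -45.8 kPa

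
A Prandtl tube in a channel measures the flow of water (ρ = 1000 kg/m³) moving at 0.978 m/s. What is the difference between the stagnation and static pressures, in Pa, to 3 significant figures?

ΔP ≈ 478 Pa

Bernoulli between the free stream and the stagnation point: ½ρv² = P_stag − P_static.
ΔP = ½·1000·0.978² = 478 Pa.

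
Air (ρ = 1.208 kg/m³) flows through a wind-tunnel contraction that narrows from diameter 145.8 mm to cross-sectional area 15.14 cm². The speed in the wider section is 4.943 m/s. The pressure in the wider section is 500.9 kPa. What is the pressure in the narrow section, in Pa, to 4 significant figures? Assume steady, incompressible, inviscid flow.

P₂ ≈ 499100 Pa

Mass conservation (A₁v₁ = A₂v₂) gives v₂ = 4.943 × 167.0/15.14 = 54.51 m/s.
With no height change, Bernoulli's equation is P₁ + ½ρv₁² = P₂ + ½ρv₂².
P₂ = P₁ − ½ρ(v₂² − v₁²) = 500900 − ½·1.208·(54.51² − 4.943²) = 500900 − 1780 = 499100 Pa.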